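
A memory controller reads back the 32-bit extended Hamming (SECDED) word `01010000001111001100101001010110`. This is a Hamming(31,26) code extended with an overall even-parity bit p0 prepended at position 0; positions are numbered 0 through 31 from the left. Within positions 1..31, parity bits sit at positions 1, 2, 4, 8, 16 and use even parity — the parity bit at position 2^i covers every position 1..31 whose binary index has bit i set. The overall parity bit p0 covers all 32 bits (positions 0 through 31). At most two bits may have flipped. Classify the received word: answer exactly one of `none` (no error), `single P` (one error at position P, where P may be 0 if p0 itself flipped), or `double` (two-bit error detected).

none

s1: b1⊕b3⊕b5⊕b7⊕b9⊕b11⊕b13⊕b15⊕b17⊕b19⊕b21⊕b23⊕b25⊕b27⊕b29⊕b31 = 1⊕1⊕0⊕0⊕0⊕1⊕1⊕0⊕1⊕0⊕0⊕0⊕1⊕1⊕1⊕0 = 0
s2: b2⊕b3⊕b6⊕b7⊕b10⊕b11⊕b14⊕b15⊕b18⊕b19⊕b22⊕b23⊕b26⊕b27⊕b30⊕b31 = 0⊕1⊕0⊕0⊕1⊕1⊕0⊕0⊕0⊕0⊕1⊕0⊕0⊕1⊕1⊕0 = 0
s4: b4⊕b5⊕b6⊕b7⊕b12⊕b13⊕b14⊕b15⊕b20⊕b21⊕b22⊕b23⊕b28⊕b29⊕b30⊕b31 = 0⊕0⊕0⊕0⊕1⊕1⊕0⊕0⊕1⊕0⊕1⊕0⊕0⊕1⊕1⊕0 = 0
s8: b8⊕b9⊕b10⊕b11⊕b12⊕b13⊕b14⊕b15⊕b24⊕b25⊕b26⊕b27⊕b28⊕b29⊕b30⊕b31 = 0⊕0⊕1⊕1⊕1⊕1⊕0⊕0⊕0⊕1⊕0⊕1⊕0⊕1⊕1⊕0 = 0
s16: b16⊕b17⊕b18⊕b19⊕b20⊕b21⊕b22⊕b23⊕b24⊕b25⊕b26⊕b27⊕b28⊕b29⊕b30⊕b31 = 1⊕1⊕0⊕0⊕1⊕0⊕1⊕0⊕0⊕1⊕0⊕1⊕0⊕1⊕1⊕0 = 0
Syndrome (s16...s1) = 00000 → position 0 (no error).
Overall parity (XOR of all 32 bits, including p0): 0⊕1⊕0⊕1⊕0⊕0⊕0⊕0⊕0⊕0⊕1⊕1⊕1⊕1⊕0⊕0⊕1⊕1⊕0⊕0⊕1⊕0⊕1⊕0⊕0⊕1⊕0⊕1⊕0⊕1⊕1⊕0 = 0
Overall=0, syndrome position=0 → no error.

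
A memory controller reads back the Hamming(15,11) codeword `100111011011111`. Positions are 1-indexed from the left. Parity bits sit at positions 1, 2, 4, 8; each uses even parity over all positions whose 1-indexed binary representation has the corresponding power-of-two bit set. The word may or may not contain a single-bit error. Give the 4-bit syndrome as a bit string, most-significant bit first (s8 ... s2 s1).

s1: b1⊕b3⊕b5⊕b7⊕b9⊕b11⊕b13⊕b15 = 1⊕0⊕1⊕0⊕1⊕1⊕1⊕1 = 0
s2: b2⊕b3⊕b6⊕b7⊕b10⊕b11⊕b14⊕b15 = 0⊕0⊕1⊕0⊕0⊕1⊕1⊕1 = 0
s4: b4⊕b5⊕b6⊕b7⊕b12⊕b13⊕b14⊕b15 = 1⊕1⊕1⊕0⊕1⊕1⊕1⊕1 = 1
s8: b8⊕b9⊕b10⊕b11⊕b12⊕b13⊕b14⊕b15 = 1⊕1⊕0⊕1⊕1⊕1⊕1⊕1 = 1
Syndrome (s8...s1) = 1100 → position 12.

1100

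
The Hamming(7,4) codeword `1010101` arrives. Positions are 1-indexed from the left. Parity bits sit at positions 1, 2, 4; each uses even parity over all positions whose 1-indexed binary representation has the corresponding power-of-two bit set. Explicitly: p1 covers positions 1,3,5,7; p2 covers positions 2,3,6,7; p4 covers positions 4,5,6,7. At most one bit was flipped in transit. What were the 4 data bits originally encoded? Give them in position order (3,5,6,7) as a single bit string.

s1: b1⊕b3⊕b5⊕b7 = 1⊕1⊕1⊕1 = 0
s2: b2⊕b3⊕b6⊕b7 = 0⊕1⊕0⊕1 = 0
s4: b4⊕b5⊕b6⊕b7 = 0⊕1⊕0⊕1 = 0
Syndrome (s4...s1) = 000 → position 0 (no error).
No correction needed.
Data bits at positions 3,5,6,7: 1101

1101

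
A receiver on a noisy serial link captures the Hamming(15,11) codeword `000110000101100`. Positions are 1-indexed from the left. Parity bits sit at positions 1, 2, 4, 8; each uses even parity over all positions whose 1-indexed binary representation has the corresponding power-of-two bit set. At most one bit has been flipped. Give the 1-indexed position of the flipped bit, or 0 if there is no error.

10

s1: b1⊕b3⊕b5⊕b7⊕b9⊕b11⊕b13⊕b15 = 0⊕0⊕1⊕0⊕0⊕0⊕1⊕0 = 0
s2: b2⊕b3⊕b6⊕b7⊕b10⊕b11⊕b14⊕b15 = 0⊕0⊕0⊕0⊕1⊕0⊕0⊕0 = 1
s4: b4⊕b5⊕b6⊕b7⊕b12⊕b13⊕b14⊕b15 = 1⊕1⊕0⊕0⊕1⊕1⊕0⊕0 = 0
s8: b8⊕b9⊕b10⊕b11⊕b12⊕b13⊕b14⊕b15 = 0⊕0⊕1⊕0⊕1⊕1⊕0⊕0 = 1
Syndrome (s8...s1) = 1010 → position 10.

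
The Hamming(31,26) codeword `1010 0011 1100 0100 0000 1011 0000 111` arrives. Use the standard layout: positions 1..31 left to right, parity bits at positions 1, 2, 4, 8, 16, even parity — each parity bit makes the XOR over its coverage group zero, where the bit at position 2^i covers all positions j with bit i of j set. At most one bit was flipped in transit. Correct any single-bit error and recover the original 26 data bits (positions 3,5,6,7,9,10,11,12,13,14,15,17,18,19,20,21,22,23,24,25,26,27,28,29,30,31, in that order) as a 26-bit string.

10111100010000010110000111

s1: b1⊕b3⊕b5⊕b7⊕b9⊕b11⊕b13⊕b15⊕b17⊕b19⊕b21⊕b23⊕b25⊕b27⊕b29⊕b31 = 1⊕1⊕0⊕1⊕1⊕0⊕0⊕0⊕0⊕0⊕1⊕1⊕0⊕0⊕1⊕1 = 0
s2: b2⊕b3⊕b6⊕b7⊕b10⊕b11⊕b14⊕b15⊕b18⊕b19⊕b22⊕b23⊕b26⊕b27⊕b30⊕b31 = 0⊕1⊕0⊕1⊕1⊕0⊕1⊕0⊕0⊕0⊕0⊕1⊕0⊕0⊕1⊕1 = 1
s4: b4⊕b5⊕b6⊕b7⊕b12⊕b13⊕b14⊕b15⊕b20⊕b21⊕b22⊕b23⊕b28⊕b29⊕b30⊕b31 = 0⊕0⊕0⊕1⊕0⊕0⊕1⊕0⊕0⊕1⊕0⊕1⊕0⊕1⊕1⊕1 = 1
s8: b8⊕b9⊕b10⊕b11⊕b12⊕b13⊕b14⊕b15⊕b24⊕b25⊕b26⊕b27⊕b28⊕b29⊕b30⊕b31 = 1⊕1⊕1⊕0⊕0⊕0⊕1⊕0⊕1⊕0⊕0⊕0⊕0⊕1⊕1⊕1 = 0
s16: b16⊕b17⊕b18⊕b19⊕b20⊕b21⊕b22⊕b23⊕b24⊕b25⊕b26⊕b27⊕b28⊕b29⊕b30⊕b31 = 0⊕0⊕0⊕0⊕0⊕1⊕0⊕1⊕1⊕0⊕0⊕0⊕0⊕1⊕1⊕1 = 0
Syndrome (s16...s1) = 00110 → position 6.
Flip bit 6: corrected codeword = 1010011111000100000010110000111
Data bits at positions 3,5,6,7,9,10,11,12,13,14,15,17,18,19,20,21,22,23,24,25,26,27,28,29,30,31: 10111100010000010110000111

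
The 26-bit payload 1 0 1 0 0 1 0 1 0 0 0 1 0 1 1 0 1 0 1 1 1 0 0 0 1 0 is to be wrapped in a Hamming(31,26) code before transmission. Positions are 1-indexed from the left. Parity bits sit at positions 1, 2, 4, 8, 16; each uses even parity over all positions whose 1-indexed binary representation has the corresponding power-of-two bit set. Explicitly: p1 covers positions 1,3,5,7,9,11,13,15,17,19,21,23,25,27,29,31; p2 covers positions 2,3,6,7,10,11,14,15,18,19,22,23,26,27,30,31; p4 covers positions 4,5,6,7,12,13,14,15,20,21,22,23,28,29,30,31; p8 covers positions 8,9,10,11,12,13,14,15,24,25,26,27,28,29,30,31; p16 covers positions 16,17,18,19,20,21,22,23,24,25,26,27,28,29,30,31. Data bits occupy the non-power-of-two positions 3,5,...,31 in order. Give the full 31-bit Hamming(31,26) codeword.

Place data bits at non-power-of-two positions: b3=1, b5=0, b6=1, b7=0, b9=0, b10=1, b11=0, b12=1, b13=0, b14=0, b15=0, b17=1, b18=0, b19=1, b20=1, b21=0, b22=1, b23=0, b24=1, b25=1, b26=1, b27=0, b28=0, b29=0, b30=1, b31=0.
p1 = XOR of data positions {3,5,7,9,11,13,15,17,19,21,23,25,27,29,31} = 1⊕0⊕0⊕0⊕0⊕0⊕0⊕1⊕1⊕0⊕0⊕1⊕0⊕0⊕0 = 0
p2 = XOR of data positions {3,6,7,10,11,14,15,18,19,22,23,26,27,30,31} = 1⊕1⊕0⊕1⊕0⊕0⊕0⊕0⊕1⊕1⊕0⊕1⊕0⊕1⊕0 = 1
p4 = XOR of data positions {5,6,7,12,13,14,15,20,21,22,23,28,29,30,31} = 0⊕1⊕0⊕1⊕0⊕0⊕0⊕1⊕0⊕1⊕0⊕0⊕0⊕1⊕0 = 1
p8 = XOR of data positions {9,10,11,12,13,14,15,24,25,26,27,28,29,30,31} = 0⊕1⊕0⊕1⊕0⊕0⊕0⊕1⊕1⊕1⊕0⊕0⊕0⊕1⊕0 = 0
p16 = XOR of data positions {17,18,19,20,21,22,23,24,25,26,27,28,29,30,31} = 1⊕0⊕1⊕1⊕0⊕1⊕0⊕1⊕1⊕1⊕0⊕0⊕0⊕1⊕0 = 0
Codeword b1..b31 = 0111010001010000101101011100010

0111010001010000101101011100010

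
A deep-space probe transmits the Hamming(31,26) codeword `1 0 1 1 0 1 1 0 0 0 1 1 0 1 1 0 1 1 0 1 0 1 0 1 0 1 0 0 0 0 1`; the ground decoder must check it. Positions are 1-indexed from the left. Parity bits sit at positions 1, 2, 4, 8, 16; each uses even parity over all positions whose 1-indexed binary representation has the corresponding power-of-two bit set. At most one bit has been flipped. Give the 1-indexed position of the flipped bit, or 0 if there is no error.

29

s1: b1⊕b3⊕b5⊕b7⊕b9⊕b11⊕b13⊕b15⊕b17⊕b19⊕b21⊕b23⊕b25⊕b27⊕b29⊕b31 = 1⊕1⊕0⊕1⊕0⊕1⊕0⊕1⊕1⊕0⊕0⊕0⊕0⊕0⊕0⊕1 = 1
s2: b2⊕b3⊕b6⊕b7⊕b10⊕b11⊕b14⊕b15⊕b18⊕b19⊕b22⊕b23⊕b26⊕b27⊕b30⊕b31 = 0⊕1⊕1⊕1⊕0⊕1⊕1⊕1⊕1⊕0⊕1⊕0⊕1⊕0⊕0⊕1 = 0
s4: b4⊕b5⊕b6⊕b7⊕b12⊕b13⊕b14⊕b15⊕b20⊕b21⊕b22⊕b23⊕b28⊕b29⊕b30⊕b31 = 1⊕0⊕1⊕1⊕1⊕0⊕1⊕1⊕1⊕0⊕1⊕0⊕0⊕0⊕0⊕1 = 1
s8: b8⊕b9⊕b10⊕b11⊕b12⊕b13⊕b14⊕b15⊕b24⊕b25⊕b26⊕b27⊕b28⊕b29⊕b30⊕b31 = 0⊕0⊕0⊕1⊕1⊕0⊕1⊕1⊕1⊕0⊕1⊕0⊕0⊕0⊕0⊕1 = 1
s16: b16⊕b17⊕b18⊕b19⊕b20⊕b21⊕b22⊕b23⊕b24⊕b25⊕b26⊕b27⊕b28⊕b29⊕b30⊕b31 = 0⊕1⊕1⊕0⊕1⊕0⊕1⊕0⊕1⊕0⊕1⊕0⊕0⊕0⊕0⊕1 = 1
Syndrome (s16...s1) = 11101 → position 29.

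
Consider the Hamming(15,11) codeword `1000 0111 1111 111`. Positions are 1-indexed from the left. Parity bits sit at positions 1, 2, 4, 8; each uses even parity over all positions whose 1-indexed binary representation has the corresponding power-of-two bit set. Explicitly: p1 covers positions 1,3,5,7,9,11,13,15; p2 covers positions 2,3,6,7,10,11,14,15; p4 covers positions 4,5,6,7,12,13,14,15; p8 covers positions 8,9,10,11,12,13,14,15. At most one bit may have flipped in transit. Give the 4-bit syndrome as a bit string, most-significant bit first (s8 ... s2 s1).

s1: b1⊕b3⊕b5⊕b7⊕b9⊕b11⊕b13⊕b15 = 1⊕0⊕0⊕1⊕1⊕1⊕1⊕1 = 0
s2: b2⊕b3⊕b6⊕b7⊕b10⊕b11⊕b14⊕b15 = 0⊕0⊕1⊕1⊕1⊕1⊕1⊕1 = 0
s4: b4⊕b5⊕b6⊕b7⊕b12⊕b13⊕b14⊕b15 = 0⊕0⊕1⊕1⊕1⊕1⊕1⊕1 = 0
s8: b8⊕b9⊕b10⊕b11⊕b12⊕b13⊕b14⊕b15 = 1⊕1⊕1⊕1⊕1⊕1⊕1⊕1 = 0
Syndrome (s8...s1) = 0000 → position 0 (no error).

0000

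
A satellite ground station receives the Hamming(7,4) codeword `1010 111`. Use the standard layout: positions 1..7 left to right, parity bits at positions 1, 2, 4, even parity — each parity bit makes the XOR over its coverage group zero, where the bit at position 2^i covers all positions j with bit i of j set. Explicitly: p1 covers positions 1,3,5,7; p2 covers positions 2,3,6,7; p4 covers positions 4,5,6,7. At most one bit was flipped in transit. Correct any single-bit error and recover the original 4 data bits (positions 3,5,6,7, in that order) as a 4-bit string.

s1: b1⊕b3⊕b5⊕b7 = 1⊕1⊕1⊕1 = 0
s2: b2⊕b3⊕b6⊕b7 = 0⊕1⊕1⊕1 = 1
s4: b4⊕b5⊕b6⊕b7 = 0⊕1⊕1⊕1 = 1
Syndrome (s4...s1) = 110 → position 6.
Flip bit 6: corrected codeword = 1010101
Data bits at positions 3,5,6,7: 1101

1101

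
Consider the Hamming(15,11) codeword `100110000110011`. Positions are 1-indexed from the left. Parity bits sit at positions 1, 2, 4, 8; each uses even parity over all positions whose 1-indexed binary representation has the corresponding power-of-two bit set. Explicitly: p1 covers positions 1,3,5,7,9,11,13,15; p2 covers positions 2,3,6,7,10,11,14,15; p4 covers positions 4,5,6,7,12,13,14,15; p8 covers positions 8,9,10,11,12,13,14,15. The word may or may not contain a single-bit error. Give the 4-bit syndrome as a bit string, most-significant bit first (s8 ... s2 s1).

s1: b1⊕b3⊕b5⊕b7⊕b9⊕b11⊕b13⊕b15 = 1⊕0⊕1⊕0⊕0⊕1⊕0⊕1 = 0
s2: b2⊕b3⊕b6⊕b7⊕b10⊕b11⊕b14⊕b15 = 0⊕0⊕0⊕0⊕1⊕1⊕1⊕1 = 0
s4: b4⊕b5⊕b6⊕b7⊕b12⊕b13⊕b14⊕b15 = 1⊕1⊕0⊕0⊕0⊕0⊕1⊕1 = 0
s8: b8⊕b9⊕b10⊕b11⊕b12⊕b13⊕b14⊕b15 = 0⊕0⊕1⊕1⊕0⊕0⊕1⊕1 = 0
Syndrome (s8...s1) = 0000 → position 0 (no error).

0000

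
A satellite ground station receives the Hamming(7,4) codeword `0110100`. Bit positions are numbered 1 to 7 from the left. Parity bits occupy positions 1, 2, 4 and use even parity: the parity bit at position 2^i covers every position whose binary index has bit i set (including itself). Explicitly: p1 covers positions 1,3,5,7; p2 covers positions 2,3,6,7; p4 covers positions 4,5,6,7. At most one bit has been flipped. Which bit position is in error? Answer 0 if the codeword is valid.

4

s1: b1⊕b3⊕b5⊕b7 = 0⊕1⊕1⊕0 = 0
s2: b2⊕b3⊕b6⊕b7 = 1⊕1⊕0⊕0 = 0
s4: b4⊕b5⊕b6⊕b7 = 0⊕1⊕0⊕0 = 1
Syndrome (s4...s1) = 100 → position 4.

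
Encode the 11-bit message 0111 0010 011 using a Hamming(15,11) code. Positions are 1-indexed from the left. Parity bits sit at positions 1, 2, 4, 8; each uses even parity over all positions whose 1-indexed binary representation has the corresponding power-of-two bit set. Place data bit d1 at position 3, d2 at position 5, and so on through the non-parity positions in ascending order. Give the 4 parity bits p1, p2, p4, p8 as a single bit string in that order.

Place data bits at non-power-of-two positions: b3=0, b5=1, b6=1, b7=1, b9=0, b10=0, b11=1, b12=0, b13=0, b14=1, b15=1.
p1 = XOR of data positions {3,5,7,9,11,13,15} = 0⊕1⊕1⊕0⊕1⊕0⊕1 = 0
p2 = XOR of data positions {3,6,7,10,11,14,15} = 0⊕1⊕1⊕0⊕1⊕1⊕1 = 1
p4 = XOR of data positions {5,6,7,12,13,14,15} = 1⊕1⊕1⊕0⊕0⊕1⊕1 = 1
p8 = XOR of data positions {9,10,11,12,13,14,15} = 0⊕0⊕1⊕0⊕0⊕1⊕1 = 1
Parity bits p1,p2,p4,p8 = 0111

0111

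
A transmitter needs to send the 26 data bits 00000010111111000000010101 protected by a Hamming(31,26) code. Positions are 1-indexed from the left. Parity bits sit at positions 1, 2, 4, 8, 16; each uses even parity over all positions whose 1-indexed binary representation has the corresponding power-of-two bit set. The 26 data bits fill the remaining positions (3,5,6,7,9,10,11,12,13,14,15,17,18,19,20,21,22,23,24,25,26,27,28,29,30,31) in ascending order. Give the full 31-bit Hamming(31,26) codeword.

Place data bits at non-power-of-two positions: b3=0, b5=0, b6=0, b7=0, b9=0, b10=0, b11=1, b12=0, b13=1, b14=1, b15=1, b17=1, b18=1, b19=1, b20=0, b21=0, b22=0, b23=0, b24=0, b25=0, b26=0, b27=1, b28=0, b29=1, b30=0, b31=1.
p1 = XOR of data positions {3,5,7,9,11,13,15,17,19,21,23,25,27,29,31} = 0⊕0⊕0⊕0⊕1⊕1⊕1⊕1⊕1⊕0⊕0⊕0⊕1⊕1⊕1 = 0
p2 = XOR of data positions {3,6,7,10,11,14,15,18,19,22,23,26,27,30,31} = 0⊕0⊕0⊕0⊕1⊕1⊕1⊕1⊕1⊕0⊕0⊕0⊕1⊕0⊕1 = 1
p4 = XOR of data positions {5,6,7,12,13,14,15,20,21,22,23,28,29,30,31} = 0⊕0⊕0⊕0⊕1⊕1⊕1⊕0⊕0⊕0⊕0⊕0⊕1⊕0⊕1 = 1
p8 = XOR of data positions {9,10,11,12,13,14,15,24,25,26,27,28,29,30,31} = 0⊕0⊕1⊕0⊕1⊕1⊕1⊕0⊕0⊕0⊕1⊕0⊕1⊕0⊕1 = 1
p16 = XOR of data positions {17,18,19,20,21,22,23,24,25,26,27,28,29,30,31} = 1⊕1⊕1⊕0⊕0⊕0⊕0⊕0⊕0⊕0⊕1⊕0⊕1⊕0⊕1 = 0
Codeword b1..b31 = 0101000100101110111000000010101

0101000100101110111000000010101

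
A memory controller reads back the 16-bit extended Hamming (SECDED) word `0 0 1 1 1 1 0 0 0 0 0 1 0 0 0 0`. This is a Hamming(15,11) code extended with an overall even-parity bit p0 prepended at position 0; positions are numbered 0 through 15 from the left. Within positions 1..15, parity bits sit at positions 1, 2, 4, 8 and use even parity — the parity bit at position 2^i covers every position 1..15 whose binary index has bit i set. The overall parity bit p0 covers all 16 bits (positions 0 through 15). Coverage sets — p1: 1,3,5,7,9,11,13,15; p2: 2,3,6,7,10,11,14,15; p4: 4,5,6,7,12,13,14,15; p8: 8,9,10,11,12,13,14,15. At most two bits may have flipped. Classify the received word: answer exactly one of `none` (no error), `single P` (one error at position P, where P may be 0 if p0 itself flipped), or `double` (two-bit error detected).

s1: b1⊕b3⊕b5⊕b7⊕b9⊕b11⊕b13⊕b15 = 0⊕1⊕1⊕0⊕0⊕1⊕0⊕0 = 1
s2: b2⊕b3⊕b6⊕b7⊕b10⊕b11⊕b14⊕b15 = 1⊕1⊕0⊕0⊕0⊕1⊕0⊕0 = 1
s4: b4⊕b5⊕b6⊕b7⊕b12⊕b13⊕b14⊕b15 = 1⊕1⊕0⊕0⊕0⊕0⊕0⊕0 = 0
s8: b8⊕b9⊕b10⊕b11⊕b12⊕b13⊕b14⊕b15 = 0⊕0⊕0⊕1⊕0⊕0⊕0⊕0 = 1
Syndrome (s8...s1) = 1011 → position 11.
Overall parity (XOR of all 16 bits, including p0): 0⊕0⊕1⊕1⊕1⊕1⊕0⊕0⊕0⊕0⊕0⊕1⊕0⊕0⊕0⊕0 = 1
Overall=1, syndrome position=11 → single-bit error at position 11.

single 11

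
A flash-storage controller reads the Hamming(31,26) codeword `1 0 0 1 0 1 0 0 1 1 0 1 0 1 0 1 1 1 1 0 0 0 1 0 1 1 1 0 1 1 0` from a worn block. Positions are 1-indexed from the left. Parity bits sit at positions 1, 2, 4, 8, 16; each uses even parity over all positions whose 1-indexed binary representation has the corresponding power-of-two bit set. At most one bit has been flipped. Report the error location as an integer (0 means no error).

14

s1: b1⊕b3⊕b5⊕b7⊕b9⊕b11⊕b13⊕b15⊕b17⊕b19⊕b21⊕b23⊕b25⊕b27⊕b29⊕b31 = 1⊕0⊕0⊕0⊕1⊕0⊕0⊕0⊕1⊕1⊕0⊕1⊕1⊕1⊕1⊕0 = 0
s2: b2⊕b3⊕b6⊕b7⊕b10⊕b11⊕b14⊕b15⊕b18⊕b19⊕b22⊕b23⊕b26⊕b27⊕b30⊕b31 = 0⊕0⊕1⊕0⊕1⊕0⊕1⊕0⊕1⊕1⊕0⊕1⊕1⊕1⊕1⊕0 = 1
s4: b4⊕b5⊕b6⊕b7⊕b12⊕b13⊕b14⊕b15⊕b20⊕b21⊕b22⊕b23⊕b28⊕b29⊕b30⊕b31 = 1⊕0⊕1⊕0⊕1⊕0⊕1⊕0⊕0⊕0⊕0⊕1⊕0⊕1⊕1⊕0 = 1
s8: b8⊕b9⊕b10⊕b11⊕b12⊕b13⊕b14⊕b15⊕b24⊕b25⊕b26⊕b27⊕b28⊕b29⊕b30⊕b31 = 0⊕1⊕1⊕0⊕1⊕0⊕1⊕0⊕0⊕1⊕1⊕1⊕0⊕1⊕1⊕0 = 1
s16: b16⊕b17⊕b18⊕b19⊕b20⊕b21⊕b22⊕b23⊕b24⊕b25⊕b26⊕b27⊕b28⊕b29⊕b30⊕b31 = 1⊕1⊕1⊕1⊕0⊕0⊕0⊕1⊕0⊕1⊕1⊕1⊕0⊕1⊕1⊕0 = 0
Syndrome (s16...s1) = 01110 → position 14.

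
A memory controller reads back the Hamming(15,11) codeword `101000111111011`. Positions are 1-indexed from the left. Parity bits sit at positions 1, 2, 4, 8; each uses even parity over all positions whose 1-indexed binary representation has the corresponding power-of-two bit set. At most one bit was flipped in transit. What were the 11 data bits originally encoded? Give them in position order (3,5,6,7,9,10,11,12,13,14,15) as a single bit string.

10011111011

s1: b1⊕b3⊕b5⊕b7⊕b9⊕b11⊕b13⊕b15 = 1⊕1⊕0⊕1⊕1⊕1⊕0⊕1 = 0
s2: b2⊕b3⊕b6⊕b7⊕b10⊕b11⊕b14⊕b15 = 0⊕1⊕0⊕1⊕1⊕1⊕1⊕1 = 0
s4: b4⊕b5⊕b6⊕b7⊕b12⊕b13⊕b14⊕b15 = 0⊕0⊕0⊕1⊕1⊕0⊕1⊕1 = 0
s8: b8⊕b9⊕b10⊕b11⊕b12⊕b13⊕b14⊕b15 = 1⊕1⊕1⊕1⊕1⊕0⊕1⊕1 = 1
Syndrome (s8...s1) = 1000 → position 8.
Flip bit 8: corrected codeword = 101000101111011
Data bits at positions 3,5,6,7,9,10,11,12,13,14,15: 10011111011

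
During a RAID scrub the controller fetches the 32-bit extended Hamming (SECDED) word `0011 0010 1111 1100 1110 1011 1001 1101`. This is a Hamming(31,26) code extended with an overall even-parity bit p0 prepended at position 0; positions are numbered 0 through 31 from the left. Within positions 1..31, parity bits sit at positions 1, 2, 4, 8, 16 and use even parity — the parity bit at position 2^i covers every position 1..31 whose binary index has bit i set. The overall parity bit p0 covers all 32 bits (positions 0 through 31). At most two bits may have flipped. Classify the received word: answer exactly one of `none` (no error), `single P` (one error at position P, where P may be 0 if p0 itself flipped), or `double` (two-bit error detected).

s1: b1⊕b3⊕b5⊕b7⊕b9⊕b11⊕b13⊕b15⊕b17⊕b19⊕b21⊕b23⊕b25⊕b27⊕b29⊕b31 = 0⊕1⊕0⊕0⊕1⊕1⊕1⊕0⊕1⊕0⊕0⊕1⊕0⊕1⊕1⊕1 = 1
s2: b2⊕b3⊕b6⊕b7⊕b10⊕b11⊕b14⊕b15⊕b18⊕b19⊕b22⊕b23⊕b26⊕b27⊕b30⊕b31 = 1⊕1⊕1⊕0⊕1⊕1⊕0⊕0⊕1⊕0⊕1⊕1⊕0⊕1⊕0⊕1 = 0
s4: b4⊕b5⊕b6⊕b7⊕b12⊕b13⊕b14⊕b15⊕b20⊕b21⊕b22⊕b23⊕b28⊕b29⊕b30⊕b31 = 0⊕0⊕1⊕0⊕1⊕1⊕0⊕0⊕1⊕0⊕1⊕1⊕1⊕1⊕0⊕1 = 1
s8: b8⊕b9⊕b10⊕b11⊕b12⊕b13⊕b14⊕b15⊕b24⊕b25⊕b26⊕b27⊕b28⊕b29⊕b30⊕b31 = 1⊕1⊕1⊕1⊕1⊕1⊕0⊕0⊕1⊕0⊕0⊕1⊕1⊕1⊕0⊕1 = 1
s16: b16⊕b17⊕b18⊕b19⊕b20⊕b21⊕b22⊕b23⊕b24⊕b25⊕b26⊕b27⊕b28⊕b29⊕b30⊕b31 = 1⊕1⊕1⊕0⊕1⊕0⊕1⊕1⊕1⊕0⊕0⊕1⊕1⊕1⊕0⊕1 = 1
Syndrome (s16...s1) = 11101 → position 29.
Overall parity (XOR of all 32 bits, including p0): 0⊕0⊕1⊕1⊕0⊕0⊕1⊕0⊕1⊕1⊕1⊕1⊕1⊕1⊕0⊕0⊕1⊕1⊕1⊕0⊕1⊕0⊕1⊕1⊕1⊕0⊕0⊕1⊕1⊕1⊕0⊕1 = 0
Overall=0, syndrome position=29 → double-bit error detected (uncorrectable).

double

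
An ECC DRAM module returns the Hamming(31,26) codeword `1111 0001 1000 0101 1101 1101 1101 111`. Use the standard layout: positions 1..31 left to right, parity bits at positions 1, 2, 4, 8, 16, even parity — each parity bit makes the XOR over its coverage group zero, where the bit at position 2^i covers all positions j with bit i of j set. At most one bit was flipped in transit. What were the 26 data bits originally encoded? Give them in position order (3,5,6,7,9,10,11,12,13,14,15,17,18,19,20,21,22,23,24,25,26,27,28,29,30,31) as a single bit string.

10001000010110011011101111

s1: b1⊕b3⊕b5⊕b7⊕b9⊕b11⊕b13⊕b15⊕b17⊕b19⊕b21⊕b23⊕b25⊕b27⊕b29⊕b31 = 1⊕1⊕0⊕0⊕1⊕0⊕0⊕0⊕1⊕0⊕1⊕0⊕1⊕0⊕1⊕1 = 0
s2: b2⊕b3⊕b6⊕b7⊕b10⊕b11⊕b14⊕b15⊕b18⊕b19⊕b22⊕b23⊕b26⊕b27⊕b30⊕b31 = 1⊕1⊕0⊕0⊕0⊕0⊕1⊕0⊕1⊕0⊕1⊕0⊕1⊕0⊕1⊕1 = 0
s4: b4⊕b5⊕b6⊕b7⊕b12⊕b13⊕b14⊕b15⊕b20⊕b21⊕b22⊕b23⊕b28⊕b29⊕b30⊕b31 = 1⊕0⊕0⊕0⊕0⊕0⊕1⊕0⊕1⊕1⊕1⊕0⊕1⊕1⊕1⊕1 = 1
s8: b8⊕b9⊕b10⊕b11⊕b12⊕b13⊕b14⊕b15⊕b24⊕b25⊕b26⊕b27⊕b28⊕b29⊕b30⊕b31 = 1⊕1⊕0⊕0⊕0⊕0⊕1⊕0⊕1⊕1⊕1⊕0⊕1⊕1⊕1⊕1 = 0
s16: b16⊕b17⊕b18⊕b19⊕b20⊕b21⊕b22⊕b23⊕b24⊕b25⊕b26⊕b27⊕b28⊕b29⊕b30⊕b31 = 1⊕1⊕1⊕0⊕1⊕1⊕1⊕0⊕1⊕1⊕1⊕0⊕1⊕1⊕1⊕1 = 1
Syndrome (s16...s1) = 10100 → position 20.
Flip bit 20: corrected codeword = 1111000110000101110011011101111
Data bits at positions 3,5,6,7,9,10,11,12,13,14,15,17,18,19,20,21,22,23,24,25,26,27,28,29,30,31: 10001000010110011011101111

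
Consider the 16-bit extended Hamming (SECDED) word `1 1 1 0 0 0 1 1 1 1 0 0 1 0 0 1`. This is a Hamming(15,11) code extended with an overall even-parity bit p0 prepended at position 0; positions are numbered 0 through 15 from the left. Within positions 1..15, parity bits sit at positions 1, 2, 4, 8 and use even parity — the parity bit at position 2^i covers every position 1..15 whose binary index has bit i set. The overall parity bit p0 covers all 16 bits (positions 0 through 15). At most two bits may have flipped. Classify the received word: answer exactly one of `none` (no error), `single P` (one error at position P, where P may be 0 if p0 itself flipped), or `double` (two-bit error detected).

s1: b1⊕b3⊕b5⊕b7⊕b9⊕b11⊕b13⊕b15 = 1⊕0⊕0⊕1⊕1⊕0⊕0⊕1 = 0
s2: b2⊕b3⊕b6⊕b7⊕b10⊕b11⊕b14⊕b15 = 1⊕0⊕1⊕1⊕0⊕0⊕0⊕1 = 0
s4: b4⊕b5⊕b6⊕b7⊕b12⊕b13⊕b14⊕b15 = 0⊕0⊕1⊕1⊕1⊕0⊕0⊕1 = 0
s8: b8⊕b9⊕b10⊕b11⊕b12⊕b13⊕b14⊕b15 = 1⊕1⊕0⊕0⊕1⊕0⊕0⊕1 = 0
Syndrome (s8...s1) = 0000 → position 0 (no error).
Overall parity (XOR of all 16 bits, including p0): 1⊕1⊕1⊕0⊕0⊕0⊕1⊕1⊕1⊕1⊕0⊕0⊕1⊕0⊕0⊕1 = 1
Overall=1, syndrome position=0 → single-bit error at position 0.

single 0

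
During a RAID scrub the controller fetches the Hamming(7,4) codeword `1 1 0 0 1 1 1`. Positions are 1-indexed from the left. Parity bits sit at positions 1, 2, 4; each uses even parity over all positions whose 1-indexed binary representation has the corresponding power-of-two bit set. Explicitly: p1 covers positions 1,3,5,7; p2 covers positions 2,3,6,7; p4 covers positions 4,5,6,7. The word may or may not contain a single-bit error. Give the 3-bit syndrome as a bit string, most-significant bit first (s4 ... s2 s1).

111

s1: b1⊕b3⊕b5⊕b7 = 1⊕0⊕1⊕1 = 1
s2: b2⊕b3⊕b6⊕b7 = 1⊕0⊕1⊕1 = 1
s4: b4⊕b5⊕b6⊕b7 = 0⊕1⊕1⊕1 = 1
Syndrome (s4...s1) = 111 → position 7.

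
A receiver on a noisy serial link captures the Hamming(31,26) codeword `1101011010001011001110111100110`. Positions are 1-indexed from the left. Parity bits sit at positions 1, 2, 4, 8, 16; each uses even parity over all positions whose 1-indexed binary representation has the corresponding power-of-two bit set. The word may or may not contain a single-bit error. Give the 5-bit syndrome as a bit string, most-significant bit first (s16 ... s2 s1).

00000

s1: b1⊕b3⊕b5⊕b7⊕b9⊕b11⊕b13⊕b15⊕b17⊕b19⊕b21⊕b23⊕b25⊕b27⊕b29⊕b31 = 1⊕0⊕0⊕1⊕1⊕0⊕1⊕1⊕0⊕1⊕1⊕1⊕1⊕0⊕1⊕0 = 0
s2: b2⊕b3⊕b6⊕b7⊕b10⊕b11⊕b14⊕b15⊕b18⊕b19⊕b22⊕b23⊕b26⊕b27⊕b30⊕b31 = 1⊕0⊕1⊕1⊕0⊕0⊕0⊕1⊕0⊕1⊕0⊕1⊕1⊕0⊕1⊕0 = 0
s4: b4⊕b5⊕b6⊕b7⊕b12⊕b13⊕b14⊕b15⊕b20⊕b21⊕b22⊕b23⊕b28⊕b29⊕b30⊕b31 = 1⊕0⊕1⊕1⊕0⊕1⊕0⊕1⊕1⊕1⊕0⊕1⊕0⊕1⊕1⊕0 = 0
s8: b8⊕b9⊕b10⊕b11⊕b12⊕b13⊕b14⊕b15⊕b24⊕b25⊕b26⊕b27⊕b28⊕b29⊕b30⊕b31 = 0⊕1⊕0⊕0⊕0⊕1⊕0⊕1⊕1⊕1⊕1⊕0⊕0⊕1⊕1⊕0 = 0
s16: b16⊕b17⊕b18⊕b19⊕b20⊕b21⊕b22⊕b23⊕b24⊕b25⊕b26⊕b27⊕b28⊕b29⊕b30⊕b31 = 1⊕0⊕0⊕1⊕1⊕1⊕0⊕1⊕1⊕1⊕1⊕0⊕0⊕1⊕1⊕0 = 0
Syndrome (s16...s1) = 00000 → position 0 (no error).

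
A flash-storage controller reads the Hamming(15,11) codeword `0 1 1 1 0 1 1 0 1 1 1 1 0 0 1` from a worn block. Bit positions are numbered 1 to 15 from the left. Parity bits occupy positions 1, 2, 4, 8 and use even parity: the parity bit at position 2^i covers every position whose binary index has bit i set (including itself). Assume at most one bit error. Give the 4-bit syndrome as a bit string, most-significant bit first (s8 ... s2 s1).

s1: b1⊕b3⊕b5⊕b7⊕b9⊕b11⊕b13⊕b15 = 0⊕1⊕0⊕1⊕1⊕1⊕0⊕1 = 1
s2: b2⊕b3⊕b6⊕b7⊕b10⊕b11⊕b14⊕b15 = 1⊕1⊕1⊕1⊕1⊕1⊕0⊕1 = 1
s4: b4⊕b5⊕b6⊕b7⊕b12⊕b13⊕b14⊕b15 = 1⊕0⊕1⊕1⊕1⊕0⊕0⊕1 = 1
s8: b8⊕b9⊕b10⊕b11⊕b12⊕b13⊕b14⊕b15 = 0⊕1⊕1⊕1⊕1⊕0⊕0⊕1 = 1
Syndrome (s8...s1) = 1111 → position 15.

1111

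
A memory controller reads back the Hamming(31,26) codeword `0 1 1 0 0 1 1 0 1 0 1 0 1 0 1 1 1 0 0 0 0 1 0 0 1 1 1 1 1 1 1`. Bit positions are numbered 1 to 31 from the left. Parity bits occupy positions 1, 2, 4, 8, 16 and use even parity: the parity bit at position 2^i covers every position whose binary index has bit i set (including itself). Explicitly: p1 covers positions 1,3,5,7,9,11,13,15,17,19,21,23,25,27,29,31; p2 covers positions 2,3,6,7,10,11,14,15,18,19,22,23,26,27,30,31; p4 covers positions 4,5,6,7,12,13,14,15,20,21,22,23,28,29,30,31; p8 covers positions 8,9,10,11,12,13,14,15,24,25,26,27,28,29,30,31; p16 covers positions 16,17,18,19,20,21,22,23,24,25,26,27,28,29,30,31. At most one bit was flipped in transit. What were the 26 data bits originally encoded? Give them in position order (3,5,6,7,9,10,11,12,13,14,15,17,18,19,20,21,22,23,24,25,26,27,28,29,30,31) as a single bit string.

s1: b1⊕b3⊕b5⊕b7⊕b9⊕b11⊕b13⊕b15⊕b17⊕b19⊕b21⊕b23⊕b25⊕b27⊕b29⊕b31 = 0⊕1⊕0⊕1⊕1⊕1⊕1⊕1⊕1⊕0⊕0⊕0⊕1⊕1⊕1⊕1 = 1
s2: b2⊕b3⊕b6⊕b7⊕b10⊕b11⊕b14⊕b15⊕b18⊕b19⊕b22⊕b23⊕b26⊕b27⊕b30⊕b31 = 1⊕1⊕1⊕1⊕0⊕1⊕0⊕1⊕0⊕0⊕1⊕0⊕1⊕1⊕1⊕1 = 1
s4: b4⊕b5⊕b6⊕b7⊕b12⊕b13⊕b14⊕b15⊕b20⊕b21⊕b22⊕b23⊕b28⊕b29⊕b30⊕b31 = 0⊕0⊕1⊕1⊕0⊕1⊕0⊕1⊕0⊕0⊕1⊕0⊕1⊕1⊕1⊕1 = 1
s8: b8⊕b9⊕b10⊕b11⊕b12⊕b13⊕b14⊕b15⊕b24⊕b25⊕b26⊕b27⊕b28⊕b29⊕b30⊕b31 = 0⊕1⊕0⊕1⊕0⊕1⊕0⊕1⊕0⊕1⊕1⊕1⊕1⊕1⊕1⊕1 = 1
s16: b16⊕b17⊕b18⊕b19⊕b20⊕b21⊕b22⊕b23⊕b24⊕b25⊕b26⊕b27⊕b28⊕b29⊕b30⊕b31 = 1⊕1⊕0⊕0⊕0⊕0⊕1⊕0⊕0⊕1⊕1⊕1⊕1⊕1⊕1⊕1 = 0
Syndrome (s16...s1) = 01111 → position 15.
Flip bit 15: corrected codeword = 0110011010101001100001001111111
Data bits at positions 3,5,6,7,9,10,11,12,13,14,15,17,18,19,20,21,22,23,24,25,26,27,28,29,30,31: 10111010100100001001111111

10111010100100001001111111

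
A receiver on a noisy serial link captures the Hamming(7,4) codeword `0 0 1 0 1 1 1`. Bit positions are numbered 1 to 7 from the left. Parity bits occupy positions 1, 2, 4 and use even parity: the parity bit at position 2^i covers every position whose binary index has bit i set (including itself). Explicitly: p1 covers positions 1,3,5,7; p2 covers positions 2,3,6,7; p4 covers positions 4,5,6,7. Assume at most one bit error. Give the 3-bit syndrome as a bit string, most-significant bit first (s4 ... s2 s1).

111

s1: b1⊕b3⊕b5⊕b7 = 0⊕1⊕1⊕1 = 1
s2: b2⊕b3⊕b6⊕b7 = 0⊕1⊕1⊕1 = 1
s4: b4⊕b5⊕b6⊕b7 = 0⊕1⊕1⊕1 = 1
Syndrome (s4...s1) = 111 → position 7.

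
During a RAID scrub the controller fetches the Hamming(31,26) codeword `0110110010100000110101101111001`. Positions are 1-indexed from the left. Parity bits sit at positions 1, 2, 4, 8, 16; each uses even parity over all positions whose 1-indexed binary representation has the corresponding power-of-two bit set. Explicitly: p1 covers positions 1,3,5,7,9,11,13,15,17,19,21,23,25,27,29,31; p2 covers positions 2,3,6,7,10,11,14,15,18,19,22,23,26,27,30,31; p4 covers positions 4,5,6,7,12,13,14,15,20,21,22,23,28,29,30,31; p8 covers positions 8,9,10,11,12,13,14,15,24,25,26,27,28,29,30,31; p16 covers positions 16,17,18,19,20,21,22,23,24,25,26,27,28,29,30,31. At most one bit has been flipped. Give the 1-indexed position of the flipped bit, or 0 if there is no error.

13

s1: b1⊕b3⊕b5⊕b7⊕b9⊕b11⊕b13⊕b15⊕b17⊕b19⊕b21⊕b23⊕b25⊕b27⊕b29⊕b31 = 0⊕1⊕1⊕0⊕1⊕1⊕0⊕0⊕1⊕0⊕0⊕1⊕1⊕1⊕0⊕1 = 1
s2: b2⊕b3⊕b6⊕b7⊕b10⊕b11⊕b14⊕b15⊕b18⊕b19⊕b22⊕b23⊕b26⊕b27⊕b30⊕b31 = 1⊕1⊕1⊕0⊕0⊕1⊕0⊕0⊕1⊕0⊕1⊕1⊕1⊕1⊕0⊕1 = 0
s4: b4⊕b5⊕b6⊕b7⊕b12⊕b13⊕b14⊕b15⊕b20⊕b21⊕b22⊕b23⊕b28⊕b29⊕b30⊕b31 = 0⊕1⊕1⊕0⊕0⊕0⊕0⊕0⊕1⊕0⊕1⊕1⊕1⊕0⊕0⊕1 = 1
s8: b8⊕b9⊕b10⊕b11⊕b12⊕b13⊕b14⊕b15⊕b24⊕b25⊕b26⊕b27⊕b28⊕b29⊕b30⊕b31 = 0⊕1⊕0⊕1⊕0⊕0⊕0⊕0⊕0⊕1⊕1⊕1⊕1⊕0⊕0⊕1 = 1
s16: b16⊕b17⊕b18⊕b19⊕b20⊕b21⊕b22⊕b23⊕b24⊕b25⊕b26⊕b27⊕b28⊕b29⊕b30⊕b31 = 0⊕1⊕1⊕0⊕1⊕0⊕1⊕1⊕0⊕1⊕1⊕1⊕1⊕0⊕0⊕1 = 0
Syndrome (s16...s1) = 01101 → position 13.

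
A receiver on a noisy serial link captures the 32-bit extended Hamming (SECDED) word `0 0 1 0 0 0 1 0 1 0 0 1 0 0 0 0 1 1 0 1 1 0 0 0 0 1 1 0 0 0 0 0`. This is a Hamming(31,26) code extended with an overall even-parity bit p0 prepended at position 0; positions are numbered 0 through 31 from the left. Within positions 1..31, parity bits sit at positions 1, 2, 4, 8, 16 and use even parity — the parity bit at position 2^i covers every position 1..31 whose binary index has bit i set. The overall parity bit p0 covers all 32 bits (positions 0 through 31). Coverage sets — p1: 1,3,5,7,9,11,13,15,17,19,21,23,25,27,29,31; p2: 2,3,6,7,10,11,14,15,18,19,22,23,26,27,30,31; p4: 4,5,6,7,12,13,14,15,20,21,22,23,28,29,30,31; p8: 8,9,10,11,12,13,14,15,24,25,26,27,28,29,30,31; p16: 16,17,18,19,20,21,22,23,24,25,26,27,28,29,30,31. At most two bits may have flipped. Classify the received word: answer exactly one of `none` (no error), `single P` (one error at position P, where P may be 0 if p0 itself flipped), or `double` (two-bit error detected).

double

s1: b1⊕b3⊕b5⊕b7⊕b9⊕b11⊕b13⊕b15⊕b17⊕b19⊕b21⊕b23⊕b25⊕b27⊕b29⊕b31 = 0⊕0⊕0⊕0⊕0⊕1⊕0⊕0⊕1⊕1⊕0⊕0⊕1⊕0⊕0⊕0 = 0
s2: b2⊕b3⊕b6⊕b7⊕b10⊕b11⊕b14⊕b15⊕b18⊕b19⊕b22⊕b23⊕b26⊕b27⊕b30⊕b31 = 1⊕0⊕1⊕0⊕0⊕1⊕0⊕0⊕0⊕1⊕0⊕0⊕1⊕0⊕0⊕0 = 1
s4: b4⊕b5⊕b6⊕b7⊕b12⊕b13⊕b14⊕b15⊕b20⊕b21⊕b22⊕b23⊕b28⊕b29⊕b30⊕b31 = 0⊕0⊕1⊕0⊕0⊕0⊕0⊕0⊕1⊕0⊕0⊕0⊕0⊕0⊕0⊕0 = 0
s8: b8⊕b9⊕b10⊕b11⊕b12⊕b13⊕b14⊕b15⊕b24⊕b25⊕b26⊕b27⊕b28⊕b29⊕b30⊕b31 = 1⊕0⊕0⊕1⊕0⊕0⊕0⊕0⊕0⊕1⊕1⊕0⊕0⊕0⊕0⊕0 = 0
s16: b16⊕b17⊕b18⊕b19⊕b20⊕b21⊕b22⊕b23⊕b24⊕b25⊕b26⊕b27⊕b28⊕b29⊕b30⊕b31 = 1⊕1⊕0⊕1⊕1⊕0⊕0⊕0⊕0⊕1⊕1⊕0⊕0⊕0⊕0⊕0 = 0
Syndrome (s16...s1) = 00010 → position 2.
Overall parity (XOR of all 32 bits, including p0): 0⊕0⊕1⊕0⊕0⊕0⊕1⊕0⊕1⊕0⊕0⊕1⊕0⊕0⊕0⊕0⊕1⊕1⊕0⊕1⊕1⊕0⊕0⊕0⊕0⊕1⊕1⊕0⊕0⊕0⊕0⊕0 = 0
Overall=0, syndrome position=2 → double-bit error detected (uncorrectable).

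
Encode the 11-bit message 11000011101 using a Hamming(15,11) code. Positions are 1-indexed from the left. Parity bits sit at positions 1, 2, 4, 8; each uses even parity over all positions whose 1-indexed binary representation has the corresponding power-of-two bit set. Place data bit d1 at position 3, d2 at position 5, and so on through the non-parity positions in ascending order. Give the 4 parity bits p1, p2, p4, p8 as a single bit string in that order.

Place data bits at non-power-of-two positions: b3=1, b5=1, b6=0, b7=0, b9=0, b10=0, b11=1, b12=1, b13=1, b14=0, b15=1.
p1 = XOR of data positions {3,5,7,9,11,13,15} = 1⊕1⊕0⊕0⊕1⊕1⊕1 = 1
p2 = XOR of data positions {3,6,7,10,11,14,15} = 1⊕0⊕0⊕0⊕1⊕0⊕1 = 1
p4 = XOR of data positions {5,6,7,12,13,14,15} = 1⊕0⊕0⊕1⊕1⊕0⊕1 = 0
p8 = XOR of data positions {9,10,11,12,13,14,15} = 0⊕0⊕1⊕1⊕1⊕0⊕1 = 0
Parity bits p1,p2,p4,p8 = 1100

1100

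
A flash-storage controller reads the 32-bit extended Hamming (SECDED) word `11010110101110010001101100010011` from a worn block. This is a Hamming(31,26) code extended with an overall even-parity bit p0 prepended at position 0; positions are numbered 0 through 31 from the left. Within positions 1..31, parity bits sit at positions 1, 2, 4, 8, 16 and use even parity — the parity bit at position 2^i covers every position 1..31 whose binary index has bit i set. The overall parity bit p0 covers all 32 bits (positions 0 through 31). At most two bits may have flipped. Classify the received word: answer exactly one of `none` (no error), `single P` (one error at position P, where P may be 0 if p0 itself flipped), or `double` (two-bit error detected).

single 23

s1: b1⊕b3⊕b5⊕b7⊕b9⊕b11⊕b13⊕b15⊕b17⊕b19⊕b21⊕b23⊕b25⊕b27⊕b29⊕b31 = 1⊕1⊕1⊕0⊕0⊕1⊕0⊕1⊕0⊕1⊕0⊕1⊕0⊕1⊕0⊕1 = 1
s2: b2⊕b3⊕b6⊕b7⊕b10⊕b11⊕b14⊕b15⊕b18⊕b19⊕b22⊕b23⊕b26⊕b27⊕b30⊕b31 = 0⊕1⊕1⊕0⊕1⊕1⊕0⊕1⊕0⊕1⊕1⊕1⊕0⊕1⊕1⊕1 = 1
s4: b4⊕b5⊕b6⊕b7⊕b12⊕b13⊕b14⊕b15⊕b20⊕b21⊕b22⊕b23⊕b28⊕b29⊕b30⊕b31 = 0⊕1⊕1⊕0⊕1⊕0⊕0⊕1⊕1⊕0⊕1⊕1⊕0⊕0⊕1⊕1 = 1
s8: b8⊕b9⊕b10⊕b11⊕b12⊕b13⊕b14⊕b15⊕b24⊕b25⊕b26⊕b27⊕b28⊕b29⊕b30⊕b31 = 1⊕0⊕1⊕1⊕1⊕0⊕0⊕1⊕0⊕0⊕0⊕1⊕0⊕0⊕1⊕1 = 0
s16: b16⊕b17⊕b18⊕b19⊕b20⊕b21⊕b22⊕b23⊕b24⊕b25⊕b26⊕b27⊕b28⊕b29⊕b30⊕b31 = 0⊕0⊕0⊕1⊕1⊕0⊕1⊕1⊕0⊕0⊕0⊕1⊕0⊕0⊕1⊕1 = 1
Syndrome (s16...s1) = 10111 → position 23.
Overall parity (XOR of all 32 bits, including p0): 1⊕1⊕0⊕1⊕0⊕1⊕1⊕0⊕1⊕0⊕1⊕1⊕1⊕0⊕0⊕1⊕0⊕0⊕0⊕1⊕1⊕0⊕1⊕1⊕0⊕0⊕0⊕1⊕0⊕0⊕1⊕1 = 1
Overall=1, syndrome position=23 → single-bit error at position 23.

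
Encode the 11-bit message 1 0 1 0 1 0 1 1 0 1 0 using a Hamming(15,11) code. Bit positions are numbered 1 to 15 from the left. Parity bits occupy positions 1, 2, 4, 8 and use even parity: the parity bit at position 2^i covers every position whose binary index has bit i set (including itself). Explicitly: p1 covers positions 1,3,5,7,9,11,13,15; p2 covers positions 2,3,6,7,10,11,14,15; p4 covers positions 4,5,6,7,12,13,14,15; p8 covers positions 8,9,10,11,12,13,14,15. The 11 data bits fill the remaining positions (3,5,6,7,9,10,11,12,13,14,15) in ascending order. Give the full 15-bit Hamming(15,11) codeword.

101101001011010

Place data bits at non-power-of-two positions: b3=1, b5=0, b6=1, b7=0, b9=1, b10=0, b11=1, b12=1, b13=0, b14=1, b15=0.
p1 = XOR of data positions {3,5,7,9,11,13,15} = 1⊕0⊕0⊕1⊕1⊕0⊕0 = 1
p2 = XOR of data positions {3,6,7,10,11,14,15} = 1⊕1⊕0⊕0⊕1⊕1⊕0 = 0
p4 = XOR of data positions {5,6,7,12,13,14,15} = 0⊕1⊕0⊕1⊕0⊕1⊕0 = 1
p8 = XOR of data positions {9,10,11,12,13,14,15} = 1⊕0⊕1⊕1⊕0⊕1⊕0 = 0
Codeword b1..b15 = 101101001011010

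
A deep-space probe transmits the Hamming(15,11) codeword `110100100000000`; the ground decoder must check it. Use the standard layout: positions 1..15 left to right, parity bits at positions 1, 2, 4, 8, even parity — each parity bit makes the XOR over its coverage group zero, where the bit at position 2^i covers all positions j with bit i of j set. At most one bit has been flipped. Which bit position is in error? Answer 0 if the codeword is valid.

0

s1: b1⊕b3⊕b5⊕b7⊕b9⊕b11⊕b13⊕b15 = 1⊕0⊕0⊕1⊕0⊕0⊕0⊕0 = 0
s2: b2⊕b3⊕b6⊕b7⊕b10⊕b11⊕b14⊕b15 = 1⊕0⊕0⊕1⊕0⊕0⊕0⊕0 = 0
s4: b4⊕b5⊕b6⊕b7⊕b12⊕b13⊕b14⊕b15 = 1⊕0⊕0⊕1⊕0⊕0⊕0⊕0 = 0
s8: b8⊕b9⊕b10⊕b11⊕b12⊕b13⊕b14⊕b15 = 0⊕0⊕0⊕0⊕0⊕0⊕0⊕0 = 0
Syndrome (s8...s1) = 0000 → position 0 (no error).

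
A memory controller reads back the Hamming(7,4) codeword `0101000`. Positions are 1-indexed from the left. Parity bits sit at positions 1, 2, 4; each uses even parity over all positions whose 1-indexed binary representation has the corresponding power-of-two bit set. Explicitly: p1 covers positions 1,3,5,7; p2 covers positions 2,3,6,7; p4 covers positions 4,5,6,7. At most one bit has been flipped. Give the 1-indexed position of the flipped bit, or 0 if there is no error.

s1: b1⊕b3⊕b5⊕b7 = 0⊕0⊕0⊕0 = 0
s2: b2⊕b3⊕b6⊕b7 = 1⊕0⊕0⊕0 = 1
s4: b4⊕b5⊕b6⊕b7 = 1⊕0⊕0⊕0 = 1
Syndrome (s4...s1) = 110 → position 6.

6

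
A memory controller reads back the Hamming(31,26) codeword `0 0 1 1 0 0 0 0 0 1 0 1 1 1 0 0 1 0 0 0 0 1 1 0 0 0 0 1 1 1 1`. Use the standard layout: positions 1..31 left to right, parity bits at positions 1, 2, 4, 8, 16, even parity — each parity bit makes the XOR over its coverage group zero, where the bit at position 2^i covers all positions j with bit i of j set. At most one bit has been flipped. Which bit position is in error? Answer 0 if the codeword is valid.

s1: b1⊕b3⊕b5⊕b7⊕b9⊕b11⊕b13⊕b15⊕b17⊕b19⊕b21⊕b23⊕b25⊕b27⊕b29⊕b31 = 0⊕1⊕0⊕0⊕0⊕0⊕1⊕0⊕1⊕0⊕0⊕1⊕0⊕0⊕1⊕1 = 0
s2: b2⊕b3⊕b6⊕b7⊕b10⊕b11⊕b14⊕b15⊕b18⊕b19⊕b22⊕b23⊕b26⊕b27⊕b30⊕b31 = 0⊕1⊕0⊕0⊕1⊕0⊕1⊕0⊕0⊕0⊕1⊕1⊕0⊕0⊕1⊕1 = 1
s4: b4⊕b5⊕b6⊕b7⊕b12⊕b13⊕b14⊕b15⊕b20⊕b21⊕b22⊕b23⊕b28⊕b29⊕b30⊕b31 = 1⊕0⊕0⊕0⊕1⊕1⊕1⊕0⊕0⊕0⊕1⊕1⊕1⊕1⊕1⊕1 = 0
s8: b8⊕b9⊕b10⊕b11⊕b12⊕b13⊕b14⊕b15⊕b24⊕b25⊕b26⊕b27⊕b28⊕b29⊕b30⊕b31 = 0⊕0⊕1⊕0⊕1⊕1⊕1⊕0⊕0⊕0⊕0⊕0⊕1⊕1⊕1⊕1 = 0
s16: b16⊕b17⊕b18⊕b19⊕b20⊕b21⊕b22⊕b23⊕b24⊕b25⊕b26⊕b27⊕b28⊕b29⊕b30⊕b31 = 0⊕1⊕0⊕0⊕0⊕0⊕1⊕1⊕0⊕0⊕0⊕0⊕1⊕1⊕1⊕1 = 1
Syndrome (s16...s1) = 10010 → position 18.

18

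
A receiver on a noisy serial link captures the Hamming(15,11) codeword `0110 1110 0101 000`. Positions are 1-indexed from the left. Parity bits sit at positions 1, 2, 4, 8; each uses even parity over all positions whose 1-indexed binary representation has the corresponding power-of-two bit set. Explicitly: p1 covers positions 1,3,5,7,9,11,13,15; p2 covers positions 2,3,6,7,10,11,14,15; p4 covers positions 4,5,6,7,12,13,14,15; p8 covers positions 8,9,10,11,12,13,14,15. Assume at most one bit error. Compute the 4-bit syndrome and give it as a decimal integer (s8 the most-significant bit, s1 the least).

3

s1: b1⊕b3⊕b5⊕b7⊕b9⊕b11⊕b13⊕b15 = 0⊕1⊕1⊕1⊕0⊕0⊕0⊕0 = 1
s2: b2⊕b3⊕b6⊕b7⊕b10⊕b11⊕b14⊕b15 = 1⊕1⊕1⊕1⊕1⊕0⊕0⊕0 = 1
s4: b4⊕b5⊕b6⊕b7⊕b12⊕b13⊕b14⊕b15 = 0⊕1⊕1⊕1⊕1⊕0⊕0⊕0 = 0
s8: b8⊕b9⊕b10⊕b11⊕b12⊕b13⊕b14⊕b15 = 0⊕0⊕1⊕0⊕1⊕0⊕0⊕0 = 0
Syndrome (s8...s1) = 0011 → position 3.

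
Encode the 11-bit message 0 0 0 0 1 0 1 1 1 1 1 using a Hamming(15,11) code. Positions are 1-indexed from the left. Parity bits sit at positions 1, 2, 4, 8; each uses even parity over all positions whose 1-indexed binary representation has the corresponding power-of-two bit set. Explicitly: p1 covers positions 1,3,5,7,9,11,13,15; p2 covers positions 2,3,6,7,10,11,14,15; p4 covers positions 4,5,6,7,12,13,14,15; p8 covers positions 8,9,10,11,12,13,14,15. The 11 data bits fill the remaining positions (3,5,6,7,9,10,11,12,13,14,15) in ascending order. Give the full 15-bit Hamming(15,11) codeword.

010000001011111

Place data bits at non-power-of-two positions: b3=0, b5=0, b6=0, b7=0, b9=1, b10=0, b11=1, b12=1, b13=1, b14=1, b15=1.
p1 = XOR of data positions {3,5,7,9,11,13,15} = 0⊕0⊕0⊕1⊕1⊕1⊕1 = 0
p2 = XOR of data positions {3,6,7,10,11,14,15} = 0⊕0⊕0⊕0⊕1⊕1⊕1 = 1
p4 = XOR of data positions {5,6,7,12,13,14,15} = 0⊕0⊕0⊕1⊕1⊕1⊕1 = 0
p8 = XOR of data positions {9,10,11,12,13,14,15} = 1⊕0⊕1⊕1⊕1⊕1⊕1 = 0
Codeword b1..b15 = 010000001011111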